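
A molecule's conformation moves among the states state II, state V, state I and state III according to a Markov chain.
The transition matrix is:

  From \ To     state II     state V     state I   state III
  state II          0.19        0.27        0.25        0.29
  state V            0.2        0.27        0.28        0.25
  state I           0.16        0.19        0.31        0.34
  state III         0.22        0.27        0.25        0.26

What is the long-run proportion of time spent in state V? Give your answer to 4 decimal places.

0.2481

Let the stationary distribution be π with π = πP and π_1 + π_2 + π_3 + π_4 = 1.
π_1 = 0.19·π_1 + 0.2·π_2 + 0.16·π_3 + 0.22·π_4
π_2 = 0.27·π_1 + 0.27·π_2 + 0.19·π_3 + 0.27·π_4
π_3 = 0.25·π_1 + 0.28·π_2 + 0.31·π_3 + 0.25·π_4
Solving with the normalization constraint gives π = (0.1928, 0.2481, 0.2739, 0.2852).
So the stationary probability of state V is 0.2481.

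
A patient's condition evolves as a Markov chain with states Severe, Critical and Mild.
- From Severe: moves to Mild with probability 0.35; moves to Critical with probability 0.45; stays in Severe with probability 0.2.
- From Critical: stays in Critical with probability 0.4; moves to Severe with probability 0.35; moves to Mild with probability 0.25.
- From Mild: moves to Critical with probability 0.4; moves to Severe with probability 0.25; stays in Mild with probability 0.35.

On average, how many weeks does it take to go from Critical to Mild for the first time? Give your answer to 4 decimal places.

3.5659

Let t(s) be the expected number of weeks to first reach Mild from state s, with t(Mild) = 0. Conditioning on the first week:
t(Severe) = 1 + 0.2·t(Severe) + 0.45·t(Critical)
t(Critical) = 1 + 0.35·t(Severe) + 0.4·t(Critical)
Solving: t(Severe) = 3.2558, t(Critical) = 3.5659.
Expected weeks from Critical to Mild: 3.5659.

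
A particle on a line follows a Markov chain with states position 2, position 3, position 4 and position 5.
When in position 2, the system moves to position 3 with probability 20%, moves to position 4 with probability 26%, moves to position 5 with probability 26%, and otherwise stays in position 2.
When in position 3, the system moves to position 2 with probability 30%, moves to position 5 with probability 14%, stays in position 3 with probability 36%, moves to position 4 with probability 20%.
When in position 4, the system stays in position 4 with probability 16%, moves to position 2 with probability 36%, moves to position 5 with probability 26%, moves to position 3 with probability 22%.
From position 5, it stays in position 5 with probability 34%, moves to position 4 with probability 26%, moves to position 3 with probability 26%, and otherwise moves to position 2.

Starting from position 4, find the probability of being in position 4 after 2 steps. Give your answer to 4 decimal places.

Propagate the distribution vector 2 steps from position 4.
After 0 steps: (0.0000, 0.0000, 1.0000, 0.0000)
After 1 step: (0.3600, 0.2200, 0.1600, 0.2600)
After 2 steps: (0.2608, 0.2540, 0.2308, 0.2544)
P(in position 4 after 2 steps) = 0.2308

0.2308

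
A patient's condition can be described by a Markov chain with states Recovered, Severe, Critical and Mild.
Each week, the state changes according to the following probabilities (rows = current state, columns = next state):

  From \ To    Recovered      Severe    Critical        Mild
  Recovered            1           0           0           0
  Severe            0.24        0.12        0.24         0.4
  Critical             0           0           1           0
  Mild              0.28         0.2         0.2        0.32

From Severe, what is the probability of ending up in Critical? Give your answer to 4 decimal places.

Let h(s) be the probability of absorption at Critical starting from transient state s. Then h(Critical) = 1 and h(Recovered) = 0. By first-step analysis:
h(Severe) = 0.24·0 + 0.12·h(Severe) + 0.24·1 + 0.4·h(Mild)
h(Mild) = 0.28·0 + 0.2·h(Severe) + 0.2·1 + 0.32·h(Mild)
Solving: h(Severe) = 0.4691, h(Mild) = 0.4321.
Starting from Severe, the probability is 0.4691.

0.4691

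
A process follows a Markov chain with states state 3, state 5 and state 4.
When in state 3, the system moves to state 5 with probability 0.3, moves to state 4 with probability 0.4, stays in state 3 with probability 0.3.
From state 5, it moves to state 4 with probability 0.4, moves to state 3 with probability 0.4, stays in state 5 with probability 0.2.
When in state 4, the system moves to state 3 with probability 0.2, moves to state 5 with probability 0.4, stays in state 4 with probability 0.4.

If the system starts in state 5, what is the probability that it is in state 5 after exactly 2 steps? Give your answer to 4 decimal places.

Sum over the intermediate state after 1 step:
P = P(state 5→state 3)·P(state 3→state 5) + P(state 5→state 5)·P(state 5→state 5) + P(state 5→state 4)·P(state 4→state 5)
  = 0.4×0.3 + 0.2×0.2 + 0.4×0.4
  = 0.1200 + 0.0400 + 0.1600 = 0.3200

0.3200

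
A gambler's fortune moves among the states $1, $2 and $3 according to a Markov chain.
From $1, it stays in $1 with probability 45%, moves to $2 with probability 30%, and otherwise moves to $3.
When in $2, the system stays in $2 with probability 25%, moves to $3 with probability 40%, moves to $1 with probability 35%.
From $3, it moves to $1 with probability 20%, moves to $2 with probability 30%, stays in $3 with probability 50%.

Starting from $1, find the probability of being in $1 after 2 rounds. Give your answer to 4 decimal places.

0.3575

Sum over the intermediate state after 1 round:
P = P($1→$1)·P($1→$1) + P($1→$2)·P($2→$1) + P($1→$3)·P($3→$1)
  = 0.45×0.45 + 0.3×0.35 + 0.25×0.2
  = 0.2025 + 0.1050 + 0.0500 = 0.3575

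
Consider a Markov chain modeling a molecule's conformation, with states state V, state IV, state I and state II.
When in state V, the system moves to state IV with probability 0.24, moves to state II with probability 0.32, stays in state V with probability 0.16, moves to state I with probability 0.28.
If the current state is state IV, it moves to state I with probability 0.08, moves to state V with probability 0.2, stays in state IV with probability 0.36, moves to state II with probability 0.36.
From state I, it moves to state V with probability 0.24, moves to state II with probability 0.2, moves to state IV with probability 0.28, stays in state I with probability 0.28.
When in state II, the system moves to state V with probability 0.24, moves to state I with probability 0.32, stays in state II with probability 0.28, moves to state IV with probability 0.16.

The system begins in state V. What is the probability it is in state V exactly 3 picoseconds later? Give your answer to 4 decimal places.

Propagate the distribution vector 3 picoseconds from state V.
After 0 picoseconds: (1.0000, 0.0000, 0.0000, 0.0000)
After 1 picosecond: (0.1600, 0.2400, 0.2800, 0.3200)
After 2 picoseconds: (0.2176, 0.2544, 0.2448, 0.2832)
After 3 picoseconds: (0.2124, 0.2577, 0.2404, 0.2895)
P(in state V after 3 picoseconds) = 0.2124

0.2124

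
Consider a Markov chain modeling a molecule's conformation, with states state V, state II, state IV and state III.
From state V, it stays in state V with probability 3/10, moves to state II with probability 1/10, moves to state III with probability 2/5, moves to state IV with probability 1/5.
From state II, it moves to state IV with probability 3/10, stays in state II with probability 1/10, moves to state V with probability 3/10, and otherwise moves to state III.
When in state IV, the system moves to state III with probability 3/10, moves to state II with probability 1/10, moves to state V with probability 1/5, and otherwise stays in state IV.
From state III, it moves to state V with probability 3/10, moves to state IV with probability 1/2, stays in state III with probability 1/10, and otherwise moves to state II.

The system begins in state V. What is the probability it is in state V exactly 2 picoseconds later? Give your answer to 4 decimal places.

Propagate the distribution vector 2 picoseconds from state V.
After 0 picoseconds: (1.0000, 0.0000, 0.0000, 0.0000)
After 1 picosecond: (0.3000, 0.1000, 0.2000, 0.4000)
After 2 picoseconds: (0.2800, 0.1000, 0.3700, 0.2500)
P(in state V after 2 picoseconds) = 0.2800

0.2800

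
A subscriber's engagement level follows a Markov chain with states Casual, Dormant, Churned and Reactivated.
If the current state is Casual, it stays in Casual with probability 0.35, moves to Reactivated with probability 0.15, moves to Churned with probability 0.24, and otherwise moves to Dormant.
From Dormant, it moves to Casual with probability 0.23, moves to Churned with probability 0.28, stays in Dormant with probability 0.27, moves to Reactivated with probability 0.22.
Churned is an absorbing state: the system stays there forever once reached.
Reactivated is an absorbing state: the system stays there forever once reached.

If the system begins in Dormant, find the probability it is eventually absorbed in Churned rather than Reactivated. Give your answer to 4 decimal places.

0.5720

Let h(s) be the probability of absorption at Churned starting from transient state s. Then h(Churned) = 1 and h(Reactivated) = 0. By first-step analysis:
h(Casual) = 0.35·h(Casual) + 0.26·h(Dormant) + 0.24·1 + 0.15·0
h(Dormant) = 0.23·h(Casual) + 0.27·h(Dormant) + 0.28·1 + 0.22·0
Solving: h(Casual) = 0.5980, h(Dormant) = 0.5720.
Starting from Dormant, the probability is 0.5720.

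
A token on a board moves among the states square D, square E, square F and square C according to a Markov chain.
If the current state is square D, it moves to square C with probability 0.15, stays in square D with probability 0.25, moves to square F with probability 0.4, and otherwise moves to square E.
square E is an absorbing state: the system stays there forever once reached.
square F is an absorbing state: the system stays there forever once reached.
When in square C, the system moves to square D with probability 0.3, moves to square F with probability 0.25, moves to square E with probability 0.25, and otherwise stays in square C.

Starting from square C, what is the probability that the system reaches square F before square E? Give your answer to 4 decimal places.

0.5541

Let h(s) be the probability of absorption at square F starting from transient state s. Then h(square F) = 1 and h(square E) = 0. By first-step analysis:
h(square D) = 0.25·h(square D) + 0.2·0 + 0.4·1 + 0.15·h(square C)
h(square C) = 0.3·h(square D) + 0.25·0 + 0.25·1 + 0.2·h(square C)
Solving: h(square D) = 0.6441, h(square C) = 0.5541.
Starting from square C, the probability is 0.5541.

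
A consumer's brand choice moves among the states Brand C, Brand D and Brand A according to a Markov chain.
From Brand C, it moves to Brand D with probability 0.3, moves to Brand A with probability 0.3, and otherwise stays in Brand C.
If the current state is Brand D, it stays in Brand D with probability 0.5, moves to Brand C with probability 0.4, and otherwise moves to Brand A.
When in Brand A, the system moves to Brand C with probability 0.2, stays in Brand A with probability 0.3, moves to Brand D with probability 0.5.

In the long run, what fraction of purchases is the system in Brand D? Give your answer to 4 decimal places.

0.4286

Let the stationary distribution be π with π = πP and π_1 + π_2 + π_3 = 1.
π_1 = 0.4·π_1 + 0.4·π_2 + 0.2·π_3
π_2 = 0.3·π_1 + 0.5·π_2 + 0.5·π_3
Solving with the normalization constraint gives π = (0.3571, 0.4286, 0.2143).
So the stationary probability of Brand D is 0.4286.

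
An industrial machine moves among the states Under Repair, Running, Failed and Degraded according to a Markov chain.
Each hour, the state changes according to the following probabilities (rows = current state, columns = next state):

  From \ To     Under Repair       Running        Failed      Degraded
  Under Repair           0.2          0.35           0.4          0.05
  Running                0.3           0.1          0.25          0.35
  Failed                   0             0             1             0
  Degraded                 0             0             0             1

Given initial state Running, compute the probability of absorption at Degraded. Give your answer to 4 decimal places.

0.4797

Let h(s) be the probability of absorption at Degraded starting from transient state s. Then h(Degraded) = 1 and h(Failed) = 0. By first-step analysis:
h(Under Repair) = 0.2·h(Under Repair) + 0.35·h(Running) + 0.4·0 + 0.05·1
h(Running) = 0.3·h(Under Repair) + 0.1·h(Running) + 0.25·0 + 0.35·1
Solving: h(Under Repair) = 0.2724, h(Running) = 0.4797.
Starting from Running, the probability is 0.4797.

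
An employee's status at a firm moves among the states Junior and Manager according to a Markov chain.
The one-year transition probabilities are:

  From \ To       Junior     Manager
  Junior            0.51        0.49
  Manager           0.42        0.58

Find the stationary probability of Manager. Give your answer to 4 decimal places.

0.5385

Let the stationary distribution be π with π = πP and π_1 + π_2 = 1.
π_1 = 0.51·π_1 + 0.42·π_2
Solving with the normalization constraint gives π = (0.4615, 0.5385).
So the stationary probability of Manager is 0.5385.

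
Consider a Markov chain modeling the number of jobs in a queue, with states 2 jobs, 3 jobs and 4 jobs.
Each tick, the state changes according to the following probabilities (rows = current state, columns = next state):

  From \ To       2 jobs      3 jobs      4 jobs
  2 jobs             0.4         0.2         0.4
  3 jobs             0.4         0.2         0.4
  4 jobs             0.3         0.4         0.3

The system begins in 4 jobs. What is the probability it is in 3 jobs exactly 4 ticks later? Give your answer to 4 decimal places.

0.2726

Propagate the distribution vector 4 ticks from 4 jobs.
After 0 ticks: (0.0000, 0.0000, 1.0000)
After 1 tick: (0.3000, 0.4000, 0.3000)
After 2 ticks: (0.3700, 0.2600, 0.3700)
After 3 ticks: (0.3630, 0.2740, 0.3630)
After 4 ticks: (0.3637, 0.2726, 0.3637)
P(in 3 jobs after 4 ticks) = 0.2726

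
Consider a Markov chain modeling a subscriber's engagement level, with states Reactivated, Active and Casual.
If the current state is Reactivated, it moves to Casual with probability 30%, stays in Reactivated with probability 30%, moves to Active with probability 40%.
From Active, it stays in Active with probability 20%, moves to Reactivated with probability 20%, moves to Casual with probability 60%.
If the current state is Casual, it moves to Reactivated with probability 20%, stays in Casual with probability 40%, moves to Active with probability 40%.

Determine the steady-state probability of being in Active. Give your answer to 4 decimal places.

Let the stationary distribution be π with π = πP and π_1 + π_2 + π_3 = 1.
π_1 = 0.3·π_1 + 0.2·π_2 + 0.2·π_3
π_2 = 0.4·π_1 + 0.2·π_2 + 0.4·π_3
Solving with the normalization constraint gives π = (0.2222, 0.3333, 0.4444).
So the stationary probability of Active is 0.3333.

0.3333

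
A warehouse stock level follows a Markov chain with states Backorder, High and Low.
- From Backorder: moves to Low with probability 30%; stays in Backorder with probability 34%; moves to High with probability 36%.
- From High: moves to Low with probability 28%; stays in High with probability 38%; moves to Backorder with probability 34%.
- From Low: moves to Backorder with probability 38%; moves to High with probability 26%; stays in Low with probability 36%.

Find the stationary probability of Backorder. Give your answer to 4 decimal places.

0.3525

Let the stationary distribution be π with π = πP and π_1 + π_2 + π_3 = 1.
π_1 = 0.34·π_1 + 0.34·π_2 + 0.38·π_3
π_2 = 0.36·π_1 + 0.38·π_2 + 0.26·π_3
Solving with the normalization constraint gives π = (0.3525, 0.3355, 0.3120).
So the stationary probability of Backorder is 0.3525.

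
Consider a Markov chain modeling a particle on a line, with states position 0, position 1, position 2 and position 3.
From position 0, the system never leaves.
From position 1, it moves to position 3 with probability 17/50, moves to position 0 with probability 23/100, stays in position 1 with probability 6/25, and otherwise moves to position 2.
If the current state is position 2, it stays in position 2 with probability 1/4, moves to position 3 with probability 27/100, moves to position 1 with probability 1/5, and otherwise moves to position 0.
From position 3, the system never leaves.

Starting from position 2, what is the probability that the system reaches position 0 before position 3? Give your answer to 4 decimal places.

Let h(s) be the probability of absorption at position 0 starting from transient state s. Then h(position 0) = 1 and h(position 3) = 0. By first-step analysis:
h(position 1) = 0.23·1 + 0.24·h(position 1) + 0.19·h(position 2) + 0.34·0
h(position 2) = 0.28·1 + 0.2·h(position 1) + 0.25·h(position 2) + 0.27·0
Solving: h(position 1) = 0.4242, h(position 2) = 0.4865.
Starting from position 2, the probability is 0.4865.

0.4865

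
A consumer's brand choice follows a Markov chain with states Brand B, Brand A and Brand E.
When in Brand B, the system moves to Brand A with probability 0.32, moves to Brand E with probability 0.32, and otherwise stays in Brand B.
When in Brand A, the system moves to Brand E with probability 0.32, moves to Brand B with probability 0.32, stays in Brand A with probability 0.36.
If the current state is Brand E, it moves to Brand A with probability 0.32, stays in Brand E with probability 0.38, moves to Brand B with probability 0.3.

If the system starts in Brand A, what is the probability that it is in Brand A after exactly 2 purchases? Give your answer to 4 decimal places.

Sum over the intermediate state after 1 purchase:
P = P(Brand A→Brand B)·P(Brand B→Brand A) + P(Brand A→Brand A)·P(Brand A→Brand A) + P(Brand A→Brand E)·P(Brand E→Brand A)
  = 0.32×0.32 + 0.36×0.36 + 0.32×0.32
  = 0.1024 + 0.1296 + 0.1024 = 0.3344

0.3344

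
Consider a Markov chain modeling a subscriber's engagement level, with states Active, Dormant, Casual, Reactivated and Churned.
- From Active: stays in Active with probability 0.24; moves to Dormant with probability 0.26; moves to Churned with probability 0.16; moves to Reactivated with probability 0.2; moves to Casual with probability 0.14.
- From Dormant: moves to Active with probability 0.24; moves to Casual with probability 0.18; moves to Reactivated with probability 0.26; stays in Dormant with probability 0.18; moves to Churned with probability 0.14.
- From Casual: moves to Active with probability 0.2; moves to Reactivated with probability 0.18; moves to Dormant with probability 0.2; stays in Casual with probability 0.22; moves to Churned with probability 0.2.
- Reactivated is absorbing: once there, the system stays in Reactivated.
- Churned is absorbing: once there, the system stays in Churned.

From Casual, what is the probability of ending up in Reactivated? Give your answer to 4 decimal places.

0.5293

Let h(s) be the probability of absorption at Reactivated starting from transient state s. Then h(Reactivated) = 1 and h(Churned) = 0. By first-step analysis:
h(Active) = 0.24·h(Active) + 0.26·h(Dormant) + 0.14·h(Casual) + 0.2·1 + 0.16·0
h(Dormant) = 0.24·h(Active) + 0.18·h(Dormant) + 0.18·h(Casual) + 0.26·1 + 0.14·0
h(Casual) = 0.2·h(Active) + 0.2·h(Dormant) + 0.22·h(Casual) + 0.18·1 + 0.2·0
Solving: h(Active) = 0.5655, h(Dormant) = 0.5988, h(Casual) = 0.5293.
Starting from Casual, the probability is 0.5293.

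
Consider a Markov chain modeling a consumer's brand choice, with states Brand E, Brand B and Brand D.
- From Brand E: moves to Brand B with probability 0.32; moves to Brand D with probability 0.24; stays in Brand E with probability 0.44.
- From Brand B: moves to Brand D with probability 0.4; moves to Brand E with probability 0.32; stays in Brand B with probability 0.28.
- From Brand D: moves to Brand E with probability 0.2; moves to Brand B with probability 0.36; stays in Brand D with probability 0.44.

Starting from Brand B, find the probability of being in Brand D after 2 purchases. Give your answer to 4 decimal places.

Sum over the intermediate state after 1 purchase:
P = P(Brand B→Brand E)·P(Brand E→Brand D) + P(Brand B→Brand B)·P(Brand B→Brand D) + P(Brand B→Brand D)·P(Brand D→Brand D)
  = 0.32×0.24 + 0.28×0.4 + 0.4×0.44
  = 0.0768 + 0.1120 + 0.1760 = 0.3648

0.3648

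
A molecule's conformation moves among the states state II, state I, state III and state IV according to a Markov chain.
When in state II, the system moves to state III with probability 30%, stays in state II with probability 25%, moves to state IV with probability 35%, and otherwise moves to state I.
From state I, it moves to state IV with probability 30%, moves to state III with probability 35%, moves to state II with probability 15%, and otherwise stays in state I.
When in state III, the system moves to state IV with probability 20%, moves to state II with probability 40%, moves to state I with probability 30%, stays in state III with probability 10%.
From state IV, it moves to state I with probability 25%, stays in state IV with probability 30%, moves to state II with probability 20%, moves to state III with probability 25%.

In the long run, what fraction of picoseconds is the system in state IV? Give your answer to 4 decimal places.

Let the stationary distribution be π with π = πP and π_1 + π_2 + π_3 + π_4 = 1.
π_1 = 0.25·π_1 + 0.15·π_2 + 0.4·π_3 + 0.2·π_4
π_2 = 0.1·π_1 + 0.2·π_2 + 0.3·π_3 + 0.25·π_4
π_3 = 0.3·π_1 + 0.35·π_2 + 0.1·π_3 + 0.25·π_4
Solving with the normalization constraint gives π = (0.2512, 0.2140, 0.2469, 0.2879).
So the stationary probability of state IV is 0.2879.

0.2879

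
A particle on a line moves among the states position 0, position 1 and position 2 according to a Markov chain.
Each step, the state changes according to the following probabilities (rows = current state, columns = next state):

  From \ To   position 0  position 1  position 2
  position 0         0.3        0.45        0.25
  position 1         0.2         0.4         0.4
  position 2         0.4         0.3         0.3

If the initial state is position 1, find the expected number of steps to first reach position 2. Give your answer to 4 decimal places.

Let t(s) be the expected number of steps to first reach position 2 from state s, with t(position 2) = 0. Conditioning on the first step:
t(position 0) = 1 + 0.3·t(position 0) + 0.45·t(position 1)
t(position 1) = 1 + 0.2·t(position 0) + 0.4·t(position 1)
Solving: t(position 0) = 3.1818, t(position 1) = 2.7273.
Expected steps from position 1 to position 2: 2.7273.

2.7273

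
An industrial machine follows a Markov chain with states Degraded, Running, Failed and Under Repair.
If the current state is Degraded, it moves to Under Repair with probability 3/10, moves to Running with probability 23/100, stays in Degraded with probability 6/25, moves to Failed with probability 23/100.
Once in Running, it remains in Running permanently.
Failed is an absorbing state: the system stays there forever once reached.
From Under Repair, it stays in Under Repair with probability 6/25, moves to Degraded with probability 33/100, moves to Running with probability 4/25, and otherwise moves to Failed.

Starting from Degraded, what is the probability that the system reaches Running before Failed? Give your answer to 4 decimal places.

Let h(s) be the probability of absorption at Running starting from transient state s. Then h(Running) = 1 and h(Failed) = 0. By first-step analysis:
h(Degraded) = 0.24·h(Degraded) + 0.23·1 + 0.23·0 + 0.3·h(Under Repair)
h(Under Repair) = 0.33·h(Degraded) + 0.16·1 + 0.27·0 + 0.24·h(Under Repair)
Solving: h(Degraded) = 0.4655, h(Under Repair) = 0.4127.
Starting from Degraded, the probability is 0.4655.

0.4655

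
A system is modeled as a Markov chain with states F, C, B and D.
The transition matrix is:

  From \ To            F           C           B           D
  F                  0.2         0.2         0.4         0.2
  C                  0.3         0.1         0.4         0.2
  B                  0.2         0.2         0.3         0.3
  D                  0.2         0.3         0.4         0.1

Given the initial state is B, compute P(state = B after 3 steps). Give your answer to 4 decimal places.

Propagate the distribution vector 3 steps from B.
After 0 steps: (0.0000, 0.0000, 1.0000, 0.0000)
After 1 step: (0.2000, 0.2000, 0.3000, 0.3000)
After 2 steps: (0.2200, 0.2100, 0.3700, 0.2000)
After 3 steps: (0.2210, 0.1990, 0.3630, 0.2170)
P(in B after 3 steps) = 0.3630

0.3630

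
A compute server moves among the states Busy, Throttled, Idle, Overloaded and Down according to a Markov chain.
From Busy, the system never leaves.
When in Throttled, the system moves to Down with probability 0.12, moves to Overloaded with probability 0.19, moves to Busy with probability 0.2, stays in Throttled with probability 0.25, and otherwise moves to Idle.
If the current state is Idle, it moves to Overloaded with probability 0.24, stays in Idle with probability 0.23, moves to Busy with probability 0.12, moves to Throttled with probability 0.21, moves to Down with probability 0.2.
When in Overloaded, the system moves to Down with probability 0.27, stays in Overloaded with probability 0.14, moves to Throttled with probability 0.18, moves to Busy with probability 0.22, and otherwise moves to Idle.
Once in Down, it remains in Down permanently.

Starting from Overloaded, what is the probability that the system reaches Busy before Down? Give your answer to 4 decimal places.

Let h(s) be the probability of absorption at Busy starting from transient state s. Then h(Busy) = 1 and h(Down) = 0. By first-step analysis:
h(Throttled) = 0.2·1 + 0.25·h(Throttled) + 0.24·h(Idle) + 0.19·h(Overloaded) + 0.12·0
h(Idle) = 0.12·1 + 0.21·h(Throttled) + 0.23·h(Idle) + 0.24·h(Overloaded) + 0.2·0
h(Overloaded) = 0.22·1 + 0.18·h(Throttled) + 0.19·h(Idle) + 0.14·h(Overloaded) + 0.27·0
Solving: h(Throttled) = 0.5263, h(Idle) = 0.4440, h(Overloaded) = 0.4641.
Starting from Overloaded, the probability is 0.4641.

0.4641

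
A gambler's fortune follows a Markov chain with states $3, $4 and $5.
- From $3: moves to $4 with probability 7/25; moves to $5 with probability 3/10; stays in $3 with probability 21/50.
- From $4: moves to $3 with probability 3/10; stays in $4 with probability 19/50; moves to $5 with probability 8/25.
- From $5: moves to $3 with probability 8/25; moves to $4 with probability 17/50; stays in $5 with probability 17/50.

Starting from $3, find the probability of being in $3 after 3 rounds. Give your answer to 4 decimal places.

Propagate the distribution vector 3 rounds from $3.
After 0 rounds: (1.0000, 0.0000, 0.0000)
After 1 round: (0.4200, 0.2800, 0.3000)
After 2 rounds: (0.3564, 0.3260, 0.3176)
After 3 rounds: (0.3491, 0.3317, 0.3192)
P(in $3 after 3 rounds) = 0.3491

0.3491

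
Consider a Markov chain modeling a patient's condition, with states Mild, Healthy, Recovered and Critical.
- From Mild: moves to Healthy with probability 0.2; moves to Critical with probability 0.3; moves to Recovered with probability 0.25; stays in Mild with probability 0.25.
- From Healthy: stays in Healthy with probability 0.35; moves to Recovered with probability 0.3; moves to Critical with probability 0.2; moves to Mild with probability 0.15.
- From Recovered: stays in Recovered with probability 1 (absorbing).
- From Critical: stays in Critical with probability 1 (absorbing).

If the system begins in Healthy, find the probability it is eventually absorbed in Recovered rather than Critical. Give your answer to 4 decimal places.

0.5738

Let h(s) be the probability of absorption at Recovered starting from transient state s. Then h(Recovered) = 1 and h(Critical) = 0. By first-step analysis:
h(Mild) = 0.25·h(Mild) + 0.2·h(Healthy) + 0.25·1 + 0.3·0
h(Healthy) = 0.15·h(Mild) + 0.35·h(Healthy) + 0.3·1 + 0.2·0
Solving: h(Mild) = 0.4863, h(Healthy) = 0.5738.
Starting from Healthy, the probability is 0.5738.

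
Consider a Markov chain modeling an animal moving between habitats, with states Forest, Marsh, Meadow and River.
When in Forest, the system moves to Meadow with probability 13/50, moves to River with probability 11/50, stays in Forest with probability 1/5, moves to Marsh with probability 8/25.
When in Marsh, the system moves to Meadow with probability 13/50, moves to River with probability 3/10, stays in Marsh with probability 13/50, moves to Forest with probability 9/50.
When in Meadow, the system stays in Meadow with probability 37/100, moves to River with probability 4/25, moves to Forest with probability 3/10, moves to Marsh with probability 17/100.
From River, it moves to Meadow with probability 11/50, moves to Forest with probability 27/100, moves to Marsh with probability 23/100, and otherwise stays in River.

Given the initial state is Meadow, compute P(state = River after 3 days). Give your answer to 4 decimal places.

0.2348

Propagate the distribution vector 3 days from Meadow.
After 0 days: (0.0000, 0.0000, 1.0000, 0.0000)
After 1 day: (0.3000, 0.1700, 0.3700, 0.1600)
After 2 days: (0.2448, 0.2399, 0.2943, 0.2210)
After 3 days: (0.2401, 0.2416, 0.2835, 0.2348)
P(in River after 3 days) = 0.2348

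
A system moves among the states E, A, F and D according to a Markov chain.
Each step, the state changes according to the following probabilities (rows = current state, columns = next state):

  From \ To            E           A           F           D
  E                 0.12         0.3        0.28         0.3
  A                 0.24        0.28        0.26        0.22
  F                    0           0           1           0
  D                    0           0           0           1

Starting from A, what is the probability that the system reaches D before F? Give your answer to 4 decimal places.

0.4729

Let h(s) be the probability of absorption at D starting from transient state s. Then h(D) = 1 and h(F) = 0. By first-step analysis:
h(E) = 0.12·h(E) + 0.3·h(A) + 0.28·0 + 0.3·1
h(A) = 0.24·h(E) + 0.28·h(A) + 0.26·0 + 0.22·1
Solving: h(E) = 0.5021, h(A) = 0.4729.
Starting from A, the probability is 0.4729.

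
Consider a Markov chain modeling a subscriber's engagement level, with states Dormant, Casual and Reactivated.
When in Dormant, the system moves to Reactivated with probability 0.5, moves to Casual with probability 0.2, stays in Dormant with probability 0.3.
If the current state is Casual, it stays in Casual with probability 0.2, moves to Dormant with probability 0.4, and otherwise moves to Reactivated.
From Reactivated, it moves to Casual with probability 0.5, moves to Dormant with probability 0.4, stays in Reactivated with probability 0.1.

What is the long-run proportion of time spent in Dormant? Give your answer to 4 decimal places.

Let the stationary distribution be π with π = πP and π_1 + π_2 + π_3 = 1.
π_1 = 0.3·π_1 + 0.4·π_2 + 0.4·π_3
π_2 = 0.2·π_1 + 0.2·π_2 + 0.5·π_3
Solving with the normalization constraint gives π = (0.3636, 0.3007, 0.3357).
So the stationary probability of Dormant is 0.3636.

0.3636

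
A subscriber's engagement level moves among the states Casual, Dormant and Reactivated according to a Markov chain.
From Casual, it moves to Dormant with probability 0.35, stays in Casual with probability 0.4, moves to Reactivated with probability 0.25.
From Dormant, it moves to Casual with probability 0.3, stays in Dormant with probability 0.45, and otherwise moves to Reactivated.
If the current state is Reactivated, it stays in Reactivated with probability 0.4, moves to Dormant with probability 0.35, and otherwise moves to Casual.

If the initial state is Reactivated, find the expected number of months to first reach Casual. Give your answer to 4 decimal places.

Let t(s) be the expected number of months to first reach Casual from state s, with t(Casual) = 0. Conditioning on the first month:
t(Dormant) = 1 + 0.45·t(Dormant) + 0.25·t(Reactivated)
t(Reactivated) = 1 + 0.35·t(Dormant) + 0.4·t(Reactivated)
Solving: t(Dormant) = 3.5052, t(Reactivated) = 3.7113.
Expected months from Reactivated to Casual: 3.7113.

3.7113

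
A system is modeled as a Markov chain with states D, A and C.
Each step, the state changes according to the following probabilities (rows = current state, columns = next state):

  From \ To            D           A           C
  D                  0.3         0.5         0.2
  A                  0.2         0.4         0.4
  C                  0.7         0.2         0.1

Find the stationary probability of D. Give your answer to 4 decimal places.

0.3622

Let the stationary distribution be π with π = πP and π_1 + π_2 + π_3 = 1.
π_1 = 0.3·π_1 + 0.2·π_2 + 0.7·π_3
π_2 = 0.5·π_1 + 0.4·π_2 + 0.2·π_3
Solving with the normalization constraint gives π = (0.3622, 0.3858, 0.2520).
So the stationary probability of D is 0.3622.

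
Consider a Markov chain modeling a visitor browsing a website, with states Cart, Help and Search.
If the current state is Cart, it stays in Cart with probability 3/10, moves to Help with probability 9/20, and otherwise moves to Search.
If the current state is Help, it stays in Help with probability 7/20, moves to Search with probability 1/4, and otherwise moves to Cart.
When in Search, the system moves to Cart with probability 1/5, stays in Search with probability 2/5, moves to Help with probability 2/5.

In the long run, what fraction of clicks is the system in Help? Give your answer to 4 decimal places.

Let the stationary distribution be π with π = πP and π_1 + π_2 + π_3 = 1.
π_1 = 0.3·π_1 + 0.4·π_2 + 0.2·π_3
π_2 = 0.45·π_1 + 0.35·π_2 + 0.4·π_3
Solving with the normalization constraint gives π = (0.3102, 0.3957, 0.2941).
So the stationary probability of Help is 0.3957.

0.3957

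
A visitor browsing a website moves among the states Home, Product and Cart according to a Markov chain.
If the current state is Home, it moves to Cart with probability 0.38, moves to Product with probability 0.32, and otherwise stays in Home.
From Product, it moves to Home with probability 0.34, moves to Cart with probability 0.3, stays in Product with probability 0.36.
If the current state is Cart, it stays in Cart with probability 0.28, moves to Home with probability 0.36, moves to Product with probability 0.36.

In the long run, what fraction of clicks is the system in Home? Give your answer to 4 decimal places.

Let the stationary distribution be π with π = πP and π_1 + π_2 + π_3 = 1.
π_1 = 0.3·π_1 + 0.34·π_2 + 0.36·π_3
π_2 = 0.32·π_1 + 0.36·π_2 + 0.36·π_3
Solving with the normalization constraint gives π = (0.3331, 0.3467, 0.3202).
So the stationary probability of Home is 0.3331.

0.3331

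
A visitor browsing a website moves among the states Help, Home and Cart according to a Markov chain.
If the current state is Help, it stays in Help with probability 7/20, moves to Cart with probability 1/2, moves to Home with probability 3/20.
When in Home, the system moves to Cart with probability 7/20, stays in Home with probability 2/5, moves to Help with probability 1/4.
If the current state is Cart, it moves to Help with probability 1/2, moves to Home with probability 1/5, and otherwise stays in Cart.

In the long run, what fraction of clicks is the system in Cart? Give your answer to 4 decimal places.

Let the stationary distribution be π with π = πP and π_1 + π_2 + π_3 = 1.
π_1 = 0.35·π_1 + 0.25·π_2 + 0.5·π_3
π_2 = 0.15·π_1 + 0.4·π_2 + 0.2·π_3
Solving with the normalization constraint gives π = (0.3857, 0.2259, 0.3884).
So the stationary probability of Cart is 0.3884.

0.3884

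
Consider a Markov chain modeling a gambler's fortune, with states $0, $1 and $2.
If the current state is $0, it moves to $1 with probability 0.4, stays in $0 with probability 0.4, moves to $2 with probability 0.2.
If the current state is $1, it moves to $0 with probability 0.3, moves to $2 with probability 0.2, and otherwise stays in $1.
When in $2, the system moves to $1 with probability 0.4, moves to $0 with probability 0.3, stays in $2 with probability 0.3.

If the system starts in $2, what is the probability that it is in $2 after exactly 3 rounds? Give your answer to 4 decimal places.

Propagate the distribution vector 3 rounds from $2.
After 0 rounds: (0.0000, 0.0000, 1.0000)
After 1 round: (0.3000, 0.4000, 0.3000)
After 2 rounds: (0.3300, 0.4400, 0.2300)
After 3 rounds: (0.3330, 0.4440, 0.2230)
P(in $2 after 3 rounds) = 0.2230

0.2230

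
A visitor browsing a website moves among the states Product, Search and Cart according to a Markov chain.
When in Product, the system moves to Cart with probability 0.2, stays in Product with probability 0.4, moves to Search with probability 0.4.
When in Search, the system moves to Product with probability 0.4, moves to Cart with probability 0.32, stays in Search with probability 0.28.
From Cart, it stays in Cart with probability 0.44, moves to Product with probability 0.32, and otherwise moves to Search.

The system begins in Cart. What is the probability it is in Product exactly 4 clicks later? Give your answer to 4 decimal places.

0.3747

Propagate the distribution vector 4 clicks from Cart.
After 0 clicks: (0.0000, 0.0000, 1.0000)
After 1 click: (0.3200, 0.2400, 0.4400)
After 2 clicks: (0.3648, 0.3008, 0.3344)
After 3 clicks: (0.3732, 0.3104, 0.3164)
After 4 clicks: (0.3747, 0.3121, 0.3132)
P(in Product after 4 clicks) = 0.3747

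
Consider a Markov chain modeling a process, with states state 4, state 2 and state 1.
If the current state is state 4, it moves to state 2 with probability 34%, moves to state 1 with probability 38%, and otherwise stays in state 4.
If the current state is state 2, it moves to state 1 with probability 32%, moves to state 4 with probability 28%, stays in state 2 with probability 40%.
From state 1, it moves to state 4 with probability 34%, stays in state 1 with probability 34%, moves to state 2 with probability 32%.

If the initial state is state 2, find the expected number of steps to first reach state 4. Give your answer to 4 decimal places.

Let t(s) be the expected number of steps to first reach state 4 from state s, with t(state 4) = 0. Conditioning on the first step:
t(state 2) = 1 + 0.4·t(state 2) + 0.32·t(state 1)
t(state 1) = 1 + 0.32·t(state 2) + 0.34·t(state 1)
Solving: t(state 2) = 3.3379, t(state 1) = 3.1335.
Expected steps from state 2 to state 4: 3.3379.

3.3379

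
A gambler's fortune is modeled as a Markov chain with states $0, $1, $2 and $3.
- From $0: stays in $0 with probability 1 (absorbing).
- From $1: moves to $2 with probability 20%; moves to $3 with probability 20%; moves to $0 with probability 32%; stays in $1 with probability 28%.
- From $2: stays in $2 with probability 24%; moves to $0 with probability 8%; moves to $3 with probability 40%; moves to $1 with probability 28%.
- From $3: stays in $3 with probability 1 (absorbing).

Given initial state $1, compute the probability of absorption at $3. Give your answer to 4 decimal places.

Let h(s) be the probability of absorption at $3 starting from transient state s. Then h($3) = 1 and h($0) = 0. By first-step analysis:
h($1) = 0.32·0 + 0.28·h($1) + 0.2·h($2) + 0.2·1
h($2) = 0.08·0 + 0.28·h($1) + 0.24·h($2) + 0.4·1
Solving: h($1) = 0.4723, h($2) = 0.7003.
Starting from $1, the probability is 0.4723.

0.4723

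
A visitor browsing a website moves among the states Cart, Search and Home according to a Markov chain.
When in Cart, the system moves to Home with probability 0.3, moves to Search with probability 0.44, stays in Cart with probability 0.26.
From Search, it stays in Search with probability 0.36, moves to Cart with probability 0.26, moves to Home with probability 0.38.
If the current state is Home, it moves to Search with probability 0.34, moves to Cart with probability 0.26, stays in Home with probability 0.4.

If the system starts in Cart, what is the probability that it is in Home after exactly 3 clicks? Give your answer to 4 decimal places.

Propagate the distribution vector 3 clicks from Cart.
After 0 clicks: (1.0000, 0.0000, 0.0000)
After 1 click: (0.2600, 0.4400, 0.3000)
After 2 clicks: (0.2600, 0.3748, 0.3652)
After 3 clicks: (0.2600, 0.3735, 0.3665)
P(in Home after 3 clicks) = 0.3665

0.3665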